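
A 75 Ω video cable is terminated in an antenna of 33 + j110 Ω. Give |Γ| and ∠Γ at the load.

Γ = (Z_L − Z_0)/(Z_L + Z_0) = (-42 + j110)/(108 + j110)
|Γ| = 118/154 = 0.764

Γ ≈ 0.764 ∠ 65.4°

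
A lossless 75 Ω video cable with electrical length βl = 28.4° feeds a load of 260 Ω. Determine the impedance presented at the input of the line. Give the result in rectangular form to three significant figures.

tan(βl) = tan(28.4°) = 0.541
Z_in = Z_0·(Z_L + jZ_0·tanβl)/(Z_0 + jZ_L·tanβl)
     = 75·(260 + j40.6)/(75 + j141)

Z_in ≈ 74.4 − j99 Ω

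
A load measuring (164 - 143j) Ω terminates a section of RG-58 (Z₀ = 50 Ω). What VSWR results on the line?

Γ = (Z_L − Z_0)/(Z_L + Z_0) = (114 − j143)/(214 − j143)
|Γ| = 183/257 = 0.711
VSWR = (1 + |Γ|)/(1 − |Γ|) = 1.71/0.289

VSWR ≈ 5.91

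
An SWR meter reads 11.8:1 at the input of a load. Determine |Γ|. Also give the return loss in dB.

|Γ| ≈ 0.844; return loss ≈ 1.48 dB

|Γ| = (S − 1)/(S + 1) = (11.8 − 1)/(11.8 + 1) = 10.8/12.8
RL = −20·log₁₀|Γ| = −20·log₁₀(0.844)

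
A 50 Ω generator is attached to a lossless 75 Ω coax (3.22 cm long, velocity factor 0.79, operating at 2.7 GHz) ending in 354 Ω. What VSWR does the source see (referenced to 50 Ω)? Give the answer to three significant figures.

VSWR ≈ 4.95

λ = v/f = 0.79·c / 2.7 GHz = 0.0878 m
βl = 2π·l/λ = 2π × 0.367 = 132°
tan(βl) = -1.11
Z_in = Z_0·(Z_L + jZ_0·tanβl)/(Z_0 + jZ_L·tanβl) = 27.8 + j62.4 Ω
Γ_s = (Z_in − Z_s)/(Z_in + Z_s) = (-22.2 + j62.4)/(77.8 + j62.4), |Γ_s| = 0.664
VSWR = (1 + |Γ_s|)/(1 − |Γ_s|)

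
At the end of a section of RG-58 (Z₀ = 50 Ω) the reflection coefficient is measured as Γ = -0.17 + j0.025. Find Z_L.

Z_L ≈ 35.4 + j1.83 Ω

Z_L = Z_0·(1 + Γ)/(1 − Γ) = 50·(0.83 + j0.025)/(1.17 − j0.025)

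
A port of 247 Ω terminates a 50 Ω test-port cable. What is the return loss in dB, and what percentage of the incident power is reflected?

RL ≈ 3.57 dB; 44% of incident power reflected

Γ = (247 − 50)/(247 + 50) = 0.663
RL = −20·log₁₀(0.663) = 3.57 dB
P_refl/P_inc = |Γ|² = 0.44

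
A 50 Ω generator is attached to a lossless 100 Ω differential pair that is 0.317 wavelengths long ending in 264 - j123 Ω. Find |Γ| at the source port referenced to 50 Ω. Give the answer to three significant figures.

βl = 2π × 0.317 = 114°
tan(βl) = -2.23
Z_in = Z_0·(Z_L + jZ_0·tanβl)/(Z_0 + jZ_L·tanβl) = 41.8 + j57.2 Ω
Γ_s = (Z_in − Z_s)/(Z_in + Z_s) = (-8.2 + j57.2)/(91.8 + j57.2), |Γ_s| = 0.534

|Γ| ≈ 0.534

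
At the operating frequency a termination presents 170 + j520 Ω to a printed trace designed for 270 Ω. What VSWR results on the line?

Γ = (Z_L − Z_0)/(Z_L + Z_0) = (-100 + j520)/(440 + j520)
|Γ| = 530/681 = 0.777
VSWR = (1 + |Γ|)/(1 − |Γ|) = 1.78/0.223

VSWR ≈ 7.98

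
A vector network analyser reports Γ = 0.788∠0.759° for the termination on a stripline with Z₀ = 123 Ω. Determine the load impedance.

Z_L ≈ 1030 + j57 Ω

Z_L = Z_0·(1 + Γ)/(1 − Γ) = 123·(1.79 + j0.0104)/(0.212 − j0.0104)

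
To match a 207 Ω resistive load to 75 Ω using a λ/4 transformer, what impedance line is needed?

Z_qwt ≈ 125 Ω

Z_qwt = √(Z_0·R_L) = √(75 × 207) = √15520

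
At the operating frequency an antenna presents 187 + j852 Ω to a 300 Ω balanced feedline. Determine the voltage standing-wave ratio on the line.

VSWR ≈ 15.1

Γ = (Z_L − Z_0)/(Z_L + Z_0) = (-113 + j852)/(487 + j852)
|Γ| = 859/981 = 0.876
VSWR = (1 + |Γ|)/(1 − |Γ|) = 1.88/0.124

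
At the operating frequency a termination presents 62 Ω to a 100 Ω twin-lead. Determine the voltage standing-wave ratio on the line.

For a purely resistive load, VSWR = R_L/Z_0 or Z_0/R_L (whichever > 1) = 100/62

VSWR ≈ 1.61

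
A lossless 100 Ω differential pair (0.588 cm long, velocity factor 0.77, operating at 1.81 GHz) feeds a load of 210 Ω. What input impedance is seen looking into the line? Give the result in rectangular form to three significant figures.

λ = v/f = 0.77·c / 1.81 GHz = 0.128 m
βl = 2π·l/λ = 2π × 0.0461 = 16.6°
tan(βl) = tan(16.6°) = 0.298
Z_in = Z_0·(Z_L + jZ_0·tanβl)/(Z_0 + jZ_L·tanβl)
     = 100·(210 + j29.8)/(100 + j62.5)

Z_in ≈ 164 − j73 Ω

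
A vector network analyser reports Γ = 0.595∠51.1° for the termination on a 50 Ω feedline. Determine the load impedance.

Z_L = Z_0·(1 + Γ)/(1 − Γ) = 50·(1.37 + j0.463)/(0.626 − j0.463)

Z_L ≈ 53.2 + j76.3 Ω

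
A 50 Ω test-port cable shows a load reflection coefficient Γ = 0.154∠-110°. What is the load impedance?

Z_L ≈ 43.2 − j12.8 Ω

Z_L = Z_0·(1 + Γ)/(1 − Γ) = 50·(0.947 − j0.145)/(1.05 + j0.145)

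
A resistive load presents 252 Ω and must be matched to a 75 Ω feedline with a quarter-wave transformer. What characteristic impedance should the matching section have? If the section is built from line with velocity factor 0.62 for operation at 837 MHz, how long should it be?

Z_qwt ≈ 137 Ω; length ≈ 5.56 cm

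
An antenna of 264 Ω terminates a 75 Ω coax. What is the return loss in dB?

Γ = (264 − 75)/(264 + 75) = 0.558
RL = −20·log₁₀|Γ| = −20·log₁₀(0.558)

RL ≈ 5.07 dB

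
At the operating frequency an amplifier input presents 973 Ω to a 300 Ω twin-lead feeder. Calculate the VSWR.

Γ = (973 − 300)/(973 + 300) = 0.529
VSWR = (1 + 0.529)/(1 − 0.529)

VSWR ≈ 3.24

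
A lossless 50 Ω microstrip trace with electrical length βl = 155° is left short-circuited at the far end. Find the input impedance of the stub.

tan(βl) = -0.466
For a short-circuited stub, Z_in = jZ_0·tan(βl)

Z_in ≈ −j23.3 Ω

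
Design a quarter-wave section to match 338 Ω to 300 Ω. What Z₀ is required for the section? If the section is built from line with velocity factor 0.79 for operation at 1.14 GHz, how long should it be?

Z_qwt = √(Z_0·R_L) = √(300 × 338) = √101400
λ = 0.79·c/f = 0.208 m, so l = λ/4 = 0.052 m

Z_qwt ≈ 318 Ω; length ≈ 5.2 cm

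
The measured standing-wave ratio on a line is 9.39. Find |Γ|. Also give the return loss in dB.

|Γ| ≈ 0.808; return loss ≈ 1.86 dB

|Γ| = (S − 1)/(S + 1) = (9.39 − 1)/(9.39 + 1) = 8.39/10.4
RL = −20·log₁₀|Γ| = −20·log₁₀(0.808)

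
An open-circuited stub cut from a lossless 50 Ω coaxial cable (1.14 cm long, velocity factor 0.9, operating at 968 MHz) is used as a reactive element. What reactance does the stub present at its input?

λ = v/f = 0.9·c / 968 MHz = 0.279 m
βl = 2π·l/λ = 2π × 0.0409 = 14.7°
tan(βl) = 0.263
For an open-circuited stub, Z_in = −jZ_0·cot(βl) = −jZ_0/tan(βl)

X_in ≈ -190 Ω (capacitive)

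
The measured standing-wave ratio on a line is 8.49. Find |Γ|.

|Γ| = (S − 1)/(S + 1) = (8.49 − 1)/(8.49 + 1) = 7.49/9.49

|Γ| ≈ 0.789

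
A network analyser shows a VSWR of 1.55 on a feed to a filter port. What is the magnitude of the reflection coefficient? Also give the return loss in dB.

|Γ| = (S − 1)/(S + 1) = (1.55 − 1)/(1.55 + 1) = 0.55/2.55
RL = −20·log₁₀|Γ| = −20·log₁₀(0.216)

|Γ| ≈ 0.216; return loss ≈ 13.3 dB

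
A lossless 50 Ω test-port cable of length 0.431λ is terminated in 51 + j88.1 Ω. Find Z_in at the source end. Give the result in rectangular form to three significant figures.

βl = 2π × 0.431 = 155°
tan(βl) = tan(155°) = -0.463
Z_in = Z_0·(Z_L + jZ_0·tanβl)/(Z_0 + jZ_L·tanβl)
     = 50·(51 + j65)/(90.8 − j23.6)

Z_in ≈ 17.6 + j40.4 Ω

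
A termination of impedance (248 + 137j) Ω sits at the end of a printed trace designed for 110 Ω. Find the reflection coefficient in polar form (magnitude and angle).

Γ = (Z_L − Z_0)/(Z_L + Z_0) = (138 + j137)/(358 + j137)
|Γ| = 194/383 = 0.507

Γ ≈ 0.507 ∠ 23.9°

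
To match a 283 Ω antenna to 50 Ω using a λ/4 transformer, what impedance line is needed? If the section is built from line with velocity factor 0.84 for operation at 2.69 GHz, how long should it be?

Z_qwt = √(Z_0·R_L) = √(50 × 283) = √14150
λ = 0.84·c/f = 0.0937 m, so l = λ/4 = 0.0234 m

Z_qwt ≈ 119 Ω; length ≈ 2.34 cm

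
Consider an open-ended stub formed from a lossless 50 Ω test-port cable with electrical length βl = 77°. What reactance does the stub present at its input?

X_in ≈ -11.5 Ω (capacitive)

tan(βl) = 4.33
For an open-ended stub, Z_in = −jZ_0·cot(βl) = −jZ_0/tan(βl)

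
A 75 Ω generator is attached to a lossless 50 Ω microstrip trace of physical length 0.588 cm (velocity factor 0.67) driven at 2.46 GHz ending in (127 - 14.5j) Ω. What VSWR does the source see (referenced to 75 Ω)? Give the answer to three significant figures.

λ = v/f = 0.67·c / 2.46 GHz = 0.0817 m
βl = 2π·l/λ = 2π × 0.072 = 25.9°
tan(βl) = 0.486
Z_in = Z_0·(Z_L + jZ_0·tanβl)/(Z_0 + jZ_L·tanβl) = 55.6 − j51.5 Ω
Γ_s = (Z_in − Z_s)/(Z_in + Z_s) = (-19.4 − j51.5)/(131 − j51.5), |Γ_s| = 0.392
VSWR = (1 + |Γ_s|)/(1 − |Γ_s|)

VSWR ≈ 2.29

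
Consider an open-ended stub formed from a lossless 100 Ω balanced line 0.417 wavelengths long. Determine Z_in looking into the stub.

Z_in ≈ +j174 Ω

βl = 2π × 0.417 = 150°
tan(βl) = -0.575
For an open-ended stub, Z_in = −jZ_0·cot(βl) = −jZ_0/tan(βl)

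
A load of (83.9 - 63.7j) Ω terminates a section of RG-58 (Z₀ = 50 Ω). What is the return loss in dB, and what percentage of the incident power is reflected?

RL ≈ 6.26 dB; 23.7% of incident power reflected

Γ = (33.9 − j63.7)/(133.9 − j63.7), |Γ| = 0.487
RL = −20·log₁₀(0.487) = 6.26 dB
P_refl/P_inc = |Γ|² = 0.237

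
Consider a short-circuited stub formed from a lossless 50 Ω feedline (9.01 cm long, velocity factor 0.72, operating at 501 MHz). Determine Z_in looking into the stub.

Z_in ≈ +j190 Ω

λ = v/f = 0.72·c / 501 MHz = 0.431 m
βl = 2π·l/λ = 2π × 0.209 = 75.2°
tan(βl) = 3.79
For a short-circuited stub, Z_in = jZ_0·tan(βl)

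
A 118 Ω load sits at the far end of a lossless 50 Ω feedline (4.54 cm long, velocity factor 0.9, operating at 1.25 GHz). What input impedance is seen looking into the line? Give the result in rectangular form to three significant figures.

λ = v/f = 0.9·c / 1.25 GHz = 0.216 m
βl = 2π·l/λ = 2π × 0.21 = 75.7°
tan(βl) = tan(75.7°) = 3.91
Z_in = Z_0·(Z_L + jZ_0·tanβl)/(Z_0 + jZ_L·tanβl)
     = 50·(118 + j196)/(50 + j462)

Z_in ≈ 22.3 − j10.4 Ω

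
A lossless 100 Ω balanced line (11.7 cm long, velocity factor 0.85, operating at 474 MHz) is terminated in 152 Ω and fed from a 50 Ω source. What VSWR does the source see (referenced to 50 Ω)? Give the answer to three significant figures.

VSWR ≈ 1.43

λ = v/f = 0.85·c / 474 MHz = 0.538 m
βl = 2π·l/λ = 2π × 0.217 = 78.3°
tan(βl) = 4.83
Z_in = Z_0·(Z_L + jZ_0·tanβl)/(Z_0 + jZ_L·tanβl) = 67.4 − j11.5 Ω
Γ_s = (Z_in − Z_s)/(Z_in + Z_s) = (17.4 − j11.5)/(117 − j11.5), |Γ_s| = 0.177
VSWR = (1 + |Γ_s|)/(1 − |Γ_s|)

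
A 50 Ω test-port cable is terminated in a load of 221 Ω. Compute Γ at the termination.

Γ = (Z_L − Z_0)/(Z_L + Z_0) = (221 − 50)/(221 + 50) = 171/271

Γ = 0.631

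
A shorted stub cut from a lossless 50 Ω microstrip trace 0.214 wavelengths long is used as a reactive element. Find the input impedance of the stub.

βl = 2π × 0.214 = 77°
tan(βl) = 4.35
For a shorted stub, Z_in = jZ_0·tan(βl)

Z_in ≈ +j217 Ω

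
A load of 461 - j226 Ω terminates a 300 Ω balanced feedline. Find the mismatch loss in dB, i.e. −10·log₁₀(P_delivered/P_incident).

Γ = (161 − j226)/(761 − j226), |Γ| = 0.35
|Γ|² = 0.122, so P_del/P_inc = 1 − |Γ|² = 0.878
ML = −10·log₁₀(1 − |Γ|²)

mismatch loss ≈ 0.566 dB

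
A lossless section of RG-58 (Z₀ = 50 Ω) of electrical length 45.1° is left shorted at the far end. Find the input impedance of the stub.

tan(βl) = 1
For a shorted stub, Z_in = jZ_0·tan(βl)

Z_in ≈ +j50.2 Ω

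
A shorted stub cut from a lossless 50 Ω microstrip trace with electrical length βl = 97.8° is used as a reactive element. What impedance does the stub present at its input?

Z_in ≈ −j365 Ω

tan(βl) = -7.3
For a shorted stub, Z_in = jZ_0·tan(βl)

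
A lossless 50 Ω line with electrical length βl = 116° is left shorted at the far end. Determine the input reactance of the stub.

tan(βl) = -2.05
For a shorted stub, Z_in = jZ_0·tan(βl)

X_in ≈ -103 Ω (capacitive)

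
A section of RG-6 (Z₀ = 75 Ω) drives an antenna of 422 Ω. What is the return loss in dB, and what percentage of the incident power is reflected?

Γ = (422 − 75)/(422 + 75) = 0.698
RL = −20·log₁₀(0.698) = 3.12 dB
P_refl/P_inc = |Γ|² = 0.487

RL ≈ 3.12 dB; 48.7% of incident power reflected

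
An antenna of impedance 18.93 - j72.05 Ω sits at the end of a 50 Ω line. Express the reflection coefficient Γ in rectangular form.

Γ = (Z_L − Z_0)/(Z_L + Z_0) = (-31.07 − j72.05)/(68.93 − j72.05)

Γ ≈ 0.307 − j0.725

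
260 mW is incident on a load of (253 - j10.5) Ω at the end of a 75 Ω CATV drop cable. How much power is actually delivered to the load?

P_delivered ≈ 183 mW

|Γ| = |(178 − j10.5)/(328 − j10.5)| = 0.543
|Γ|² = 0.295
P_refl = |Γ|²·P_inc = 76.8 mW, P_del = (1 − |Γ|²)·P_inc = 183 mW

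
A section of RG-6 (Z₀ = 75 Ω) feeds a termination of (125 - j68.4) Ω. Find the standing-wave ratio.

VSWR ≈ 2.34

Γ = (Z_L − Z_0)/(Z_L + Z_0) = (50 − j68.4)/(200 − j68.4)
|Γ| = 84.7/211 = 0.401
VSWR = (1 + |Γ|)/(1 − |Γ|) = 1.4/0.599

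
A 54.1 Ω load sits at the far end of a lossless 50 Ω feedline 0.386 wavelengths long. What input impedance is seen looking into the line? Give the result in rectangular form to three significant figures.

βl = 2π × 0.386 = 139°
tan(βl) = tan(139°) = -0.871
Z_in = Z_0·(Z_L + jZ_0·tanβl)/(Z_0 + jZ_L·tanβl)
     = 50·(54.1 − j43.5)/(50 − j47.1)

Z_in ≈ 50.4 + j3.94 Ω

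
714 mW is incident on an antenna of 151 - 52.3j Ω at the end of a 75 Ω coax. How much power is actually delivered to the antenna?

|Γ| = |(76 − j52.3)/(226 − j52.3)| = 0.398
|Γ|² = 0.158
P_refl = |Γ|²·P_inc = 113 mW, P_del = (1 − |Γ|²)·P_inc = 601 mW

P_delivered ≈ 601 mW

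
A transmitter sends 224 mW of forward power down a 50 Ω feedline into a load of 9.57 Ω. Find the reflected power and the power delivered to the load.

P_reflected ≈ 103 mW; P_delivered ≈ 121 mW

Γ = (9.57 − 50)/(9.57 + 50) = -0.679
|Γ|² = 0.461
P_refl = |Γ|²·P_inc = 103 mW, P_del = (1 − |Γ|²)·P_inc = 121 mW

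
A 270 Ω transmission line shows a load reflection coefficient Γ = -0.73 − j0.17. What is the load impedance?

Z_L ≈ 39.2 − j30.4 Ω

Z_L = Z_0·(1 + Γ)/(1 − Γ) = 270·(0.27 − j0.17)/(1.73 + j0.17)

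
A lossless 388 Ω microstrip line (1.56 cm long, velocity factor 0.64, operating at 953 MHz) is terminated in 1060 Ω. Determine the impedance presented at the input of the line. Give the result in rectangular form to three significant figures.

λ = v/f = 0.64·c / 953 MHz = 0.201 m
βl = 2π·l/λ = 2π × 0.0774 = 27.9°
tan(βl) = tan(27.9°) = 0.529
Z_in = Z_0·(Z_L + jZ_0·tanβl)/(Z_0 + jZ_L·tanβl)
     = 388·(1060 + j205)/(388 + j561)

Z_in ≈ 439 − j430 Ω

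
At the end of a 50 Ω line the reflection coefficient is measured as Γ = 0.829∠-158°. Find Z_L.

Z_L ≈ 4.85 − j9.63 Ω

Z_L = Z_0·(1 + Γ)/(1 − Γ) = 50·(0.231 − j0.311)/(1.77 + j0.311)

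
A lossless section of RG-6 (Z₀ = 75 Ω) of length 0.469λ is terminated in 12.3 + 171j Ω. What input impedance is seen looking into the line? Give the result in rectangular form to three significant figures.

βl = 2π × 0.469 = 169°
tan(βl) = tan(169°) = -0.197
Z_in = Z_0·(Z_L + jZ_0·tanβl)/(Z_0 + jZ_L·tanβl)
     = 75·(12.3 + j156)/(109 − j2.43)

Z_in ≈ 6.08 + j108 Ω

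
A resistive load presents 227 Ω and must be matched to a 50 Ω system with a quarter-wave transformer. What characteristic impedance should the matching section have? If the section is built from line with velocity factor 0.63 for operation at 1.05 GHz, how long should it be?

Z_qwt = √(Z_0·R_L) = √(50 × 227) = √11350
λ = 0.63·c/f = 0.18 m, so l = λ/4 = 0.045 m

Z_qwt ≈ 107 Ω; length ≈ 4.5 cm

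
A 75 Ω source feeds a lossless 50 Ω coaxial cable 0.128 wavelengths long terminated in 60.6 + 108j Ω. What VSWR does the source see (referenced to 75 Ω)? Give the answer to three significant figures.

VSWR ≈ 4.75

βl = 2π × 0.128 = 46.1°
tan(βl) = 1.04
Z_in = Z_0·(Z_L + jZ_0·tanβl)/(Z_0 + jZ_L·tanβl) = 40.3 − j87.9 Ω
Γ_s = (Z_in − Z_s)/(Z_in + Z_s) = (-34.7 − j87.9)/(115 − j87.9), |Γ_s| = 0.652
VSWR = (1 + |Γ_s|)/(1 − |Γ_s|)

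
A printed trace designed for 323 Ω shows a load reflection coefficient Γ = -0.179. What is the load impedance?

Z_L ≈ 225 Ω

Z_L = Z_0·(1 + Γ)/(1 − Γ) = 323·(0.821)/(1.18)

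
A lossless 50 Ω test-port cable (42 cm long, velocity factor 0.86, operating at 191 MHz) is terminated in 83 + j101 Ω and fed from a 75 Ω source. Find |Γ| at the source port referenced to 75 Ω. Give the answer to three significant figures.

|Γ| ≈ 0.741

λ = v/f = 0.86·c / 191 MHz = 1.35 m
βl = 2π·l/λ = 2π × 0.311 = 112°
tan(βl) = -2.48
Z_in = Z_0·(Z_L + jZ_0·tanβl)/(Z_0 + jZ_L·tanβl) = 11.2 + j3.81 Ω
Γ_s = (Z_in − Z_s)/(Z_in + Z_s) = (-63.8 + j3.81)/(86.2 + j3.81), |Γ_s| = 0.741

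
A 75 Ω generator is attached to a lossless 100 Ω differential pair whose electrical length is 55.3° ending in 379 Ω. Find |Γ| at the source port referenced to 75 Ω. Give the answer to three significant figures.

tan(βl) = 1.44
Z_in = Z_0·(Z_L + jZ_0·tanβl)/(Z_0 + jZ_L·tanβl) = 37.8 − j62.3 Ω
Γ_s = (Z_in − Z_s)/(Z_in + Z_s) = (-37.2 − j62.3)/(113 − j62.3), |Γ_s| = 0.563

|Γ| ≈ 0.563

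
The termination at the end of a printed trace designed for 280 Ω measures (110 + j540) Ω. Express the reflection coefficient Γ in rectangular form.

Γ = (Z_L − Z_0)/(Z_L + Z_0) = (-170 + j540)/(390 + j540)

Γ ≈ 0.508 + j0.682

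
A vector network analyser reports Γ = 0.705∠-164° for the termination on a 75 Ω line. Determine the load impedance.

Z_L ≈ 13.2 − j10.2 Ω

Z_L = Z_0·(1 + Γ)/(1 − Γ) = 75·(0.322 − j0.194)/(1.68 + j0.194)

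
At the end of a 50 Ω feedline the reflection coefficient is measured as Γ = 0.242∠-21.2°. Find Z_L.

Z_L ≈ 77.5 − j14.4 Ω

Z_L = Z_0·(1 + Γ)/(1 − Γ) = 50·(1.23 − j0.0875)/(0.774 + j0.0875)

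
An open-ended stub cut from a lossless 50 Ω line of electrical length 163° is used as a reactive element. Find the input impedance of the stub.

Z_in ≈ +j164 Ω

tan(βl) = -0.306
For an open-ended stub, Z_in = −jZ_0·cot(βl) = −jZ_0/tan(βl)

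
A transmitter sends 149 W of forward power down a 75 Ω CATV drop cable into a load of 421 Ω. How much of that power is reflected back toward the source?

P_reflected ≈ 72.5 W

Γ = (421 − 75)/(421 + 75) = 0.698
|Γ|² = 0.487
P_refl = |Γ|²·P_inc = 72.5 W, P_del = (1 − |Γ|²)·P_inc = 76.5 W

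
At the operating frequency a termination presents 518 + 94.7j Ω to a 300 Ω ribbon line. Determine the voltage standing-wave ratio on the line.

VSWR ≈ 1.81

Γ = (Z_L − Z_0)/(Z_L + Z_0) = (218 + j94.7)/(818 + j94.7)
|Γ| = 238/823 = 0.289
VSWR = (1 + |Γ|)/(1 − |Γ|) = 1.29/0.711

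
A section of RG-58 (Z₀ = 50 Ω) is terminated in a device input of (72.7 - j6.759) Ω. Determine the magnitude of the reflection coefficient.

|Γ| ≈ 0.193

Γ = (Z_L − Z_0)/(Z_L + Z_0) = (22.7 − j6.759)/(122.7 − j6.759)
|Γ| = 23.7/123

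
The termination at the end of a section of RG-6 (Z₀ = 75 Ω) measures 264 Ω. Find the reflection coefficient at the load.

Γ = 0.558

Γ = (Z_L − Z_0)/(Z_L + Z_0) = (264 − 75)/(264 + 75) = 189/339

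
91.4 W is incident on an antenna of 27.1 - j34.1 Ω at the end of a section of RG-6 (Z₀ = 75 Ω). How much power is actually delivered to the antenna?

P_delivered ≈ 64.1 W

|Γ| = |(-47.9 − j34.1)/(102.1 − j34.1)| = 0.546
|Γ|² = 0.298
P_refl = |Γ|²·P_inc = 27.3 W, P_del = (1 − |Γ|²)·P_inc = 64.1 W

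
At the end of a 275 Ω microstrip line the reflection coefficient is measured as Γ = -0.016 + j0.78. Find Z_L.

Z_L ≈ 65.6 + j261 Ω

Z_L = Z_0·(1 + Γ)/(1 − Γ) = 275·(0.984 + j0.78)/(1.02 − j0.78)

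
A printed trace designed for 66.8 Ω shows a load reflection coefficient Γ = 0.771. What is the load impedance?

Z_L = Z_0·(1 + Γ)/(1 − Γ) = 66.8·(1.77)/(0.229)

Z_L ≈ 517 Ω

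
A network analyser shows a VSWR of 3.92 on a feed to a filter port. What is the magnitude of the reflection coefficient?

|Γ| = (S − 1)/(S + 1) = (3.92 − 1)/(3.92 + 1) = 2.92/4.92

|Γ| ≈ 0.593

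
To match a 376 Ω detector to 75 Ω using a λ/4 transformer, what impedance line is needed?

Z_qwt = √(Z_0·R_L) = √(75 × 376) = √28200

Z_qwt ≈ 168 Ω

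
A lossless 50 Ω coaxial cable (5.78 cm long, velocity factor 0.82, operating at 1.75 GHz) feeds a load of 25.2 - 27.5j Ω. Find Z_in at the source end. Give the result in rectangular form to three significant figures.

Z_in ≈ 66.1 − j57.8 Ω

λ = v/f = 0.82·c / 1.75 GHz = 0.141 m
βl = 2π·l/λ = 2π × 0.411 = 148°
tan(βl) = tan(148°) = -0.624
Z_in = Z_0·(Z_L + jZ_0·tanβl)/(Z_0 + jZ_L·tanβl)
     = 50·(25.2 − j58.7)/(32.8 − j15.7)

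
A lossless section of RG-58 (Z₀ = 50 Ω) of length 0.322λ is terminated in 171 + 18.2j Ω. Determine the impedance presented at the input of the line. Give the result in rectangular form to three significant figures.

Z_in ≈ 17 + j20.1 Ω

βl = 2π × 0.322 = 116°
tan(βl) = tan(116°) = -2.06
Z_in = Z_0·(Z_L + jZ_0·tanβl)/(Z_0 + jZ_L·tanβl)
     = 50·(171 − j84.7)/(87.4 − j352)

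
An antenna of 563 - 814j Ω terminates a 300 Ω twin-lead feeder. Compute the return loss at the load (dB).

Γ = (263 − j814)/(863 − j814), |Γ| = 0.721
RL = −20·log₁₀|Γ| = −20·log₁₀(0.721)

RL ≈ 2.84 dB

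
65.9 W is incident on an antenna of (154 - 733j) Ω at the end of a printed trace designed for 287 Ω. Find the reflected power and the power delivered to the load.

P_reflected ≈ 50 W; P_delivered ≈ 15.9 W

|Γ| = |(-133 − j733)/(441 − j733)| = 0.871
|Γ|² = 0.758
P_refl = |Γ|²·P_inc = 50 W, P_del = (1 − |Γ|²)·P_inc = 15.9 W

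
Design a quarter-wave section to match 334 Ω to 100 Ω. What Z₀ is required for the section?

Z_qwt = √(Z_0·R_L) = √(100 × 334) = √33400

Z_qwt ≈ 183 Ω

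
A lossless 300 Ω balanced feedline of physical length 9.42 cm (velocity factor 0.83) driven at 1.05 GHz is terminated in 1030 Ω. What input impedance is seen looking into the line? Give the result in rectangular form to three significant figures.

Z_in ≈ 210 + j317 Ω

λ = v/f = 0.83·c / 1.05 GHz = 0.237 m
βl = 2π·l/λ = 2π × 0.397 = 143°
tan(βl) = tan(143°) = -0.753
Z_in = Z_0·(Z_L + jZ_0·tanβl)/(Z_0 + jZ_L·tanβl)
     = 300·(1030 − j226)/(300 − j776)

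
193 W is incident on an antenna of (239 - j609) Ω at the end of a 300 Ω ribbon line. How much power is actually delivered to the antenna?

P_delivered ≈ 83.7 W

|Γ| = |(-61 − j609)/(539 − j609)| = 0.753
|Γ|² = 0.566
P_refl = |Γ|²·P_inc = 109 W, P_del = (1 − |Γ|²)·P_inc = 83.7 W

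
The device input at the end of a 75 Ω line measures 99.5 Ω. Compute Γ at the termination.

Γ = 0.14

Γ = (Z_L − Z_0)/(Z_L + Z_0) = (99.5 − 75)/(99.5 + 75) = 24.5/174.5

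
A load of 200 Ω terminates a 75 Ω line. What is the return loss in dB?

Γ = (200 − 75)/(200 + 75) = 0.455
RL = −20·log₁₀|Γ| = −20·log₁₀(0.455)

RL ≈ 6.85 dB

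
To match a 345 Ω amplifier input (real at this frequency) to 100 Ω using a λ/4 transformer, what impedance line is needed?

Z_qwt = √(Z_0·R_L) = √(100 × 345) = √34500

Z_qwt ≈ 186 Ω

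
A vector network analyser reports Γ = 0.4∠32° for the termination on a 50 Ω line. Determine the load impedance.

Z_L = Z_0·(1 + Γ)/(1 − Γ) = 50·(1.34 + j0.212)/(0.661 − j0.212)

Z_L ≈ 87.2 + j44 Ω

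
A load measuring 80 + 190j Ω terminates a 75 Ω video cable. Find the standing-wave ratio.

Γ = (Z_L − Z_0)/(Z_L + Z_0) = (5 + j190)/(155 + j190)
|Γ| = 190/245 = 0.775
VSWR = (1 + |Γ|)/(1 − |Γ|) = 1.78/0.225

VSWR ≈ 7.89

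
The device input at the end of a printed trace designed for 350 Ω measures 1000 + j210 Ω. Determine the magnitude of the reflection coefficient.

Γ = (Z_L − Z_0)/(Z_L + Z_0) = (650 + j210)/(1350 + j210)
|Γ| = 683/1370

|Γ| ≈ 0.5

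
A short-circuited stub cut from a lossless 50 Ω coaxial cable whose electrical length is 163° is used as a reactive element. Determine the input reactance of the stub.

tan(βl) = -0.306
For a short-circuited stub, Z_in = jZ_0·tan(βl)

X_in ≈ -15.3 Ω (capacitive)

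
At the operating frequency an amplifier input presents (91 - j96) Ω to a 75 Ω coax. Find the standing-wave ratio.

Γ = (Z_L − Z_0)/(Z_L + Z_0) = (16 − j96)/(166 − j96)
|Γ| = 97.3/192 = 0.508
VSWR = (1 + |Γ|)/(1 − |Γ|) = 1.51/0.492

VSWR ≈ 3.06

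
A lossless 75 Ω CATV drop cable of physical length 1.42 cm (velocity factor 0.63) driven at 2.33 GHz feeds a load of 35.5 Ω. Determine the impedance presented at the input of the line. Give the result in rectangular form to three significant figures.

Z_in ≈ 92.5 + j61.3 Ω

λ = v/f = 0.63·c / 2.33 GHz = 0.0811 m
βl = 2π·l/λ = 2π × 0.175 = 63°
tan(βl) = tan(63°) = 1.96
Z_in = Z_0·(Z_L + jZ_0·tanβl)/(Z_0 + jZ_L·tanβl)
     = 75·(35.5 + j147)/(75 + j69.7)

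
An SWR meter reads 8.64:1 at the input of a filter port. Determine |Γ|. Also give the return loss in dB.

|Γ| = (S − 1)/(S + 1) = (8.64 − 1)/(8.64 + 1) = 7.64/9.64
RL = −20·log₁₀|Γ| = −20·log₁₀(0.793)

|Γ| ≈ 0.793; return loss ≈ 2.02 dB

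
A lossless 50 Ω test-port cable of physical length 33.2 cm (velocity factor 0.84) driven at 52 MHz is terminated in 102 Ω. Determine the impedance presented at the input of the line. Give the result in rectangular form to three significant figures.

λ = v/f = 0.84·c / 52 MHz = 4.85 m
βl = 2π·l/λ = 2π × 0.0685 = 24.7°
tan(βl) = tan(24.7°) = 0.459
Z_in = Z_0·(Z_L + jZ_0·tanβl)/(Z_0 + jZ_L·tanβl)
     = 50·(102 + j23)/(50 + j46.8)

Z_in ≈ 65.8 − j38.7 Ω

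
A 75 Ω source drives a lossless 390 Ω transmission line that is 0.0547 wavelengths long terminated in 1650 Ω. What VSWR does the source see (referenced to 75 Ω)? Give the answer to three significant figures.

βl = 2π × 0.0547 = 19.7°
tan(βl) = 0.358
Z_in = Z_0·(Z_L + jZ_0·tanβl)/(Z_0 + jZ_L·tanβl) = 565 − j716 Ω
Γ_s = (Z_in − Z_s)/(Z_in + Z_s) = (490 − j716)/(640 − j716), |Γ_s| = 0.903
VSWR = (1 + |Γ_s|)/(1 − |Γ_s|)

VSWR ≈ 19.7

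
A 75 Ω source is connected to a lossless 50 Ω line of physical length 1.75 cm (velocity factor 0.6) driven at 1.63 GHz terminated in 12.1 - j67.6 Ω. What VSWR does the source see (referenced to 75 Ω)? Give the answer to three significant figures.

λ = v/f = 0.6·c / 1.63 GHz = 0.11 m
βl = 2π·l/λ = 2π × 0.158 = 57.1°
tan(βl) = 1.54
Z_in = Z_0·(Z_L + jZ_0·tanβl)/(Z_0 + jZ_L·tanβl) = 4.23 + j2.58 Ω
Γ_s = (Z_in − Z_s)/(Z_in + Z_s) = (-70.8 + j2.58)/(79.2 + j2.58), |Γ_s| = 0.893
VSWR = (1 + |Γ_s|)/(1 − |Γ_s|)

VSWR ≈ 17.7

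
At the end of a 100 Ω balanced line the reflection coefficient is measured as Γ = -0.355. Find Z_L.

Z_L ≈ 47.6 Ω

Z_L = Z_0·(1 + Γ)/(1 − Γ) = 100·(0.645)/(1.35)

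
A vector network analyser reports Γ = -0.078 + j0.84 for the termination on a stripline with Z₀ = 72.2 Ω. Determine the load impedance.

Z_L ≈ 11.1 + j64.9 Ω

Z_L = Z_0·(1 + Γ)/(1 − Γ) = 72.2·(0.922 + j0.84)/(1.08 − j0.84)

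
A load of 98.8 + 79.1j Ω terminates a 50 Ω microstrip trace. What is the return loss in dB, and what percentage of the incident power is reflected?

Γ = (48.8 + j79.1)/(148.8 + j79.1), |Γ| = 0.552
RL = −20·log₁₀(0.552) = 5.17 dB
P_refl/P_inc = |Γ|² = 0.304

RL ≈ 5.17 dB; 30.4% of incident power reflected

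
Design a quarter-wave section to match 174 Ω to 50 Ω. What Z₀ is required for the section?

Z_qwt ≈ 93.3 Ω

Z_qwt = √(Z_0·R_L) = √(50 × 174) = √8700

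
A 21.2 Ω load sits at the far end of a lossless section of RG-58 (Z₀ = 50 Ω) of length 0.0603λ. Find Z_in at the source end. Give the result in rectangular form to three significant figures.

Z_in ≈ 23.9 + j15.9 Ω

βl = 2π × 0.0603 = 21.7°
tan(βl) = tan(21.7°) = 0.398
Z_in = Z_0·(Z_L + jZ_0·tanβl)/(Z_0 + jZ_L·tanβl)
     = 50·(21.2 + j19.9)/(50 + j8.44)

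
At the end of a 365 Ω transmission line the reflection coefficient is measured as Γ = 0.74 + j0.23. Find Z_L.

Z_L ≈ 1210 + j1390 Ω

Z_L = Z_0·(1 + Γ)/(1 − Γ) = 365·(1.74 + j0.23)/(0.26 − j0.23)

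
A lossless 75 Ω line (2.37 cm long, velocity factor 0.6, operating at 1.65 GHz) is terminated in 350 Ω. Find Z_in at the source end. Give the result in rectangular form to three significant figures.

Z_in ≈ 16.7 − j14.9 Ω

λ = v/f = 0.6·c / 1.65 GHz = 0.109 m
βl = 2π·l/λ = 2π × 0.217 = 78.2°
tan(βl) = tan(78.2°) = 4.79
Z_in = Z_0·(Z_L + jZ_0·tanβl)/(Z_0 + jZ_L·tanβl)
     = 75·(350 + j359)/(75 + j1680)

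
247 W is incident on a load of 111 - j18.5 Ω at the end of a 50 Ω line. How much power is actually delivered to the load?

P_delivered ≈ 209 W

|Γ| = |(61 − j18.5)/(161 − j18.5)| = 0.393
|Γ|² = 0.155
P_refl = |Γ|²·P_inc = 38.2 W, P_del = (1 − |Γ|²)·P_inc = 209 W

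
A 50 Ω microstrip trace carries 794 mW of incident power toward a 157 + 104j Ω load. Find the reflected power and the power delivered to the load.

|Γ| = |(107 + j104)/(207 + j104)| = 0.644
|Γ|² = 0.415
P_refl = |Γ|²·P_inc = 329 mW, P_del = (1 − |Γ|²)·P_inc = 465 mW

P_reflected ≈ 329 mW; P_delivered ≈ 465 mW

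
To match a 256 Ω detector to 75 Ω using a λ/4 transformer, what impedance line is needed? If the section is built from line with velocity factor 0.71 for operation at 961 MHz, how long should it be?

Z_qwt ≈ 139 Ω; length ≈ 5.54 cm

Z_qwt = √(Z_0·R_L) = √(75 × 256) = √19200
λ = 0.71·c/f = 0.222 m, so l = λ/4 = 0.0554 m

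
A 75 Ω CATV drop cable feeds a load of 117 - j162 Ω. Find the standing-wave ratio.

VSWR ≈ 4.99

Γ = (Z_L − Z_0)/(Z_L + Z_0) = (42 − j162)/(192 − j162)
|Γ| = 167/251 = 0.666
VSWR = (1 + |Γ|)/(1 − |Γ|) = 1.67/0.334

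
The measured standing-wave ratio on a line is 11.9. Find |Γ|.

|Γ| = (S − 1)/(S + 1) = (11.9 − 1)/(11.9 + 1) = 10.9/12.9

|Γ| ≈ 0.845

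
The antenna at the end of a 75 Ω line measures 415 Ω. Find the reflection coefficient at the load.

Γ = 0.694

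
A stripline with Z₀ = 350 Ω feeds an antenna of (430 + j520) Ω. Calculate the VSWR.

Γ = (Z_L − Z_0)/(Z_L + Z_0) = (80 + j520)/(780 + j520)
|Γ| = 526/937 = 0.561
VSWR = (1 + |Γ|)/(1 − |Γ|) = 1.56/0.439

VSWR ≈ 3.56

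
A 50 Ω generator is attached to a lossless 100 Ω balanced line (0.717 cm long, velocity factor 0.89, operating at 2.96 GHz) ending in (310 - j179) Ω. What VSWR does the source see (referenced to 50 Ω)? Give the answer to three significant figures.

VSWR ≈ 6.23

λ = v/f = 0.89·c / 2.96 GHz = 0.0902 m
βl = 2π·l/λ = 2π × 0.0795 = 28.6°
tan(βl) = 0.546
Z_in = Z_0·(Z_L + jZ_0·tanβl)/(Z_0 + jZ_L·tanβl) = 59.4 − j114 Ω
Γ_s = (Z_in − Z_s)/(Z_in + Z_s) = (9.44 − j114)/(109 − j114), |Γ_s| = 0.723
VSWR = (1 + |Γ_s|)/(1 − |Γ_s|)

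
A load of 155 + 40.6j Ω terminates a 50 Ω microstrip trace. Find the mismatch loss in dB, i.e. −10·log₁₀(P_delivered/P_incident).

mismatch loss ≈ 1.49 dB

Γ = (105 + j40.6)/(205 + j40.6), |Γ| = 0.539
|Γ|² = 0.29, so P_del/P_inc = 1 − |Γ|² = 0.71
ML = −10·log₁₀(1 − |Γ|²)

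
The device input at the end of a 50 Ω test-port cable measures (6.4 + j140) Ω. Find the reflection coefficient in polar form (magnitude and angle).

Γ ≈ 0.972 ∠ 39.2°

Γ = (Z_L − Z_0)/(Z_L + Z_0) = (-43.6 + j140)/(56.4 + j140)
|Γ| = 147/151 = 0.972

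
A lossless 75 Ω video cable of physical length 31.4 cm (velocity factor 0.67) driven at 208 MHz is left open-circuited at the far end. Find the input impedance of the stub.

λ = v/f = 0.67·c / 208 MHz = 0.966 m
βl = 2π·l/λ = 2π × 0.325 = 117°
tan(βl) = -1.96
For an open-circuited stub, Z_in = −jZ_0·cot(βl) = −jZ_0/tan(βl)

Z_in ≈ +j38.2 Ω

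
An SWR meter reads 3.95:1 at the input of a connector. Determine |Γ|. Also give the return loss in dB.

|Γ| = (S − 1)/(S + 1) = (3.95 − 1)/(3.95 + 1) = 2.95/4.95
RL = −20·log₁₀|Γ| = −20·log₁₀(0.596)

|Γ| ≈ 0.596; return loss ≈ 4.5 dB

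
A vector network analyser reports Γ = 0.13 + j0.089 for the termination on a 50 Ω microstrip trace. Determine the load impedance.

Z_L = Z_0·(1 + Γ)/(1 − Γ) = 50·(1.13 + j0.089)/(0.87 − j0.089)

Z_L ≈ 63.8 + j11.6 Ω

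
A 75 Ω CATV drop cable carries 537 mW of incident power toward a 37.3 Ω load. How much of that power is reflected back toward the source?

Γ = (37.3 − 75)/(37.3 + 75) = -0.336
|Γ|² = 0.113
P_refl = |Γ|²·P_inc = 60.5 mW, P_del = (1 − |Γ|²)·P_inc = 476 mW

P_reflected ≈ 60.5 mW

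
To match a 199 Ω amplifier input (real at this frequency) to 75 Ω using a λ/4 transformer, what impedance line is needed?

Z_qwt = √(Z_0·R_L) = √(75 × 199) = √14920

Z_qwt ≈ 122 Ω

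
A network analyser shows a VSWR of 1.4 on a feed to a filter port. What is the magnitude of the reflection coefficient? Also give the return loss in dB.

|Γ| ≈ 0.167; return loss ≈ 15.6 dB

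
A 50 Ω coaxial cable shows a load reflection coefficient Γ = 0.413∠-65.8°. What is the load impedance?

Z_L ≈ 49.8 − j45.3 Ω

Z_L = Z_0·(1 + Γ)/(1 − Γ) = 50·(1.17 − j0.377)/(0.831 + j0.377)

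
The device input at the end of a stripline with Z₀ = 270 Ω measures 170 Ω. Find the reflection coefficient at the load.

Γ = -0.227

Γ = (Z_L − Z_0)/(Z_L + Z_0) = (170 − 270)/(170 + 270) = -100/440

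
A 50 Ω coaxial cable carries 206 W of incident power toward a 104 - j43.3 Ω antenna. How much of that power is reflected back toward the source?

P_reflected ≈ 38.6 W

|Γ| = |(54 − j43.3)/(154 − j43.3)| = 0.433
|Γ|² = 0.187
P_refl = |Γ|²·P_inc = 38.6 W, P_del = (1 − |Γ|²)·P_inc = 167 W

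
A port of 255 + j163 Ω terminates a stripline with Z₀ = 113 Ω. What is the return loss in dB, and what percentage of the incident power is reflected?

RL ≈ 5.4 dB; 28.8% of incident power reflected

Γ = (142 + j163)/(368 + j163), |Γ| = 0.537
RL = −20·log₁₀(0.537) = 5.4 dB
P_refl/P_inc = |Γ|² = 0.288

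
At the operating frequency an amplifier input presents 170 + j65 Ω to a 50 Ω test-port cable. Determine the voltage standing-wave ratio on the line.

VSWR ≈ 3.94

Γ = (Z_L − Z_0)/(Z_L + Z_0) = (120 + j65)/(220 + j65)
|Γ| = 136/229 = 0.595
VSWR = (1 + |Γ|)/(1 − |Γ|) = 1.59/0.405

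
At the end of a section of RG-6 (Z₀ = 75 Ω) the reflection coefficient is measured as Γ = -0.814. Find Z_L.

Z_L = Z_0·(1 + Γ)/(1 − Γ) = 75·(0.186)/(1.81)

Z_L ≈ 7.69 Ω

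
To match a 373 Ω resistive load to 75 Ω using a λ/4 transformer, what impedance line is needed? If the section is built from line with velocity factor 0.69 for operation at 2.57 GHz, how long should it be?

Z_qwt ≈ 167 Ω; length ≈ 2.01 cm

Z_qwt = √(Z_0·R_L) = √(75 × 373) = √27980
λ = 0.69·c/f = 0.0805 m, so l = λ/4 = 0.0201 m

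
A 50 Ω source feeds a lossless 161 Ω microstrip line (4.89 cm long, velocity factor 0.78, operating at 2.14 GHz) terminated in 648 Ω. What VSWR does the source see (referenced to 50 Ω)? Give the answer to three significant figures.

VSWR ≈ 11.8

λ = v/f = 0.78·c / 2.14 GHz = 0.109 m
βl = 2π·l/λ = 2π × 0.447 = 161°
tan(βl) = -0.344
Z_in = Z_0·(Z_L + jZ_0·tanβl)/(Z_0 + jZ_L·tanβl) = 248 + j288 Ω
Γ_s = (Z_in − Z_s)/(Z_in + Z_s) = (198 + j288)/(298 + j288), |Γ_s| = 0.844
VSWR = (1 + |Γ_s|)/(1 − |Γ_s|)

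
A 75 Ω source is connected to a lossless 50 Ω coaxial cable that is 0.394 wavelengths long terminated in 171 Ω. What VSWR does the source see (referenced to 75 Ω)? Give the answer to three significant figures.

βl = 2π × 0.394 = 142°
tan(βl) = -0.786
Z_in = Z_0·(Z_L + jZ_0·tanβl)/(Z_0 + jZ_L·tanβl) = 33.6 + j51.1 Ω
Γ_s = (Z_in − Z_s)/(Z_in + Z_s) = (-41.4 + j51.1)/(109 + j51.1), |Γ_s| = 0.548
VSWR = (1 + |Γ_s|)/(1 − |Γ_s|)

VSWR ≈ 3.42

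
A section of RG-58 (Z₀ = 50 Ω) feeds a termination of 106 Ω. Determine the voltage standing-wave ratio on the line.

VSWR ≈ 2.12

Γ = (106 − 50)/(106 + 50) = 0.359
VSWR = (1 + 0.359)/(1 − 0.359)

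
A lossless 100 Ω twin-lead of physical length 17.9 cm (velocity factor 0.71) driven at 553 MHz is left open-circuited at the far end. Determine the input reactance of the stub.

X_in ≈ 444 Ω (inductive)

λ = v/f = 0.71·c / 553 MHz = 0.385 m
βl = 2π·l/λ = 2π × 0.465 = 167°
tan(βl) = -0.225
For an open-circuited stub, Z_in = −jZ_0·cot(βl) = −jZ_0/tan(βl)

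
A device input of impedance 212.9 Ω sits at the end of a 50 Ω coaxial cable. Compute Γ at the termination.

Γ = 0.62

Γ = (Z_L − Z_0)/(Z_L + Z_0) = (212.9 − 50)/(212.9 + 50) = 162.9/262.9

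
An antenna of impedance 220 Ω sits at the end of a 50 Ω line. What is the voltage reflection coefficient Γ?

Γ = 0.63

Γ = (Z_L − Z_0)/(Z_L + Z_0) = (220 − 50)/(220 + 50) = 170/270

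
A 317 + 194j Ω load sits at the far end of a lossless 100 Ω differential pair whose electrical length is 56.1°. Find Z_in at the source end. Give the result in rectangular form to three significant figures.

Z_in ≈ 39.5 − j83 Ω

tan(βl) = tan(56.1°) = 1.49
Z_in = Z_0·(Z_L + jZ_0·tanβl)/(Z_0 + jZ_L·tanβl)
     = 100·(317 + j343)/(-189 + j472)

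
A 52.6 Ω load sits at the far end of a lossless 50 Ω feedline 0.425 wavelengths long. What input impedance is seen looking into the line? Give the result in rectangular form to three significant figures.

βl = 2π × 0.425 = 153°
tan(βl) = tan(153°) = -0.51
Z_in = Z_0·(Z_L + jZ_0·tanβl)/(Z_0 + jZ_L·tanβl)
     = 50·(52.6 − j25.5)/(50 − j26.8)

Z_in ≈ 51.5 + j2.11 Ω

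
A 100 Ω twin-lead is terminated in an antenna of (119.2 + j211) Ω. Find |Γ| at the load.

Γ = (Z_L − Z_0)/(Z_L + Z_0) = (19.2 + j211)/(219.2 + j211)
|Γ| = 212/304

|Γ| ≈ 0.696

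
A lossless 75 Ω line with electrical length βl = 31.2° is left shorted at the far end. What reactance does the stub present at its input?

X_in ≈ 45.4 Ω (inductive)

tan(βl) = 0.606
For a shorted stub, Z_in = jZ_0·tan(βl)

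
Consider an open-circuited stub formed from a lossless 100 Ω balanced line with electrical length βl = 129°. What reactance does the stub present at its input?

tan(βl) = -1.23
For an open-circuited stub, Z_in = −jZ_0·cot(βl) = −jZ_0/tan(βl)

X_in ≈ 81 Ω (inductive)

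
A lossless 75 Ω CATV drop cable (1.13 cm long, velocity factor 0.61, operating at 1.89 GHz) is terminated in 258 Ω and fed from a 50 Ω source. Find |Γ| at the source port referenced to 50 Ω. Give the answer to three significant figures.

|Γ| ≈ 0.594

λ = v/f = 0.61·c / 1.89 GHz = 0.0968 m
βl = 2π·l/λ = 2π × 0.117 = 42°
tan(βl) = 0.901
Z_in = Z_0·(Z_L + jZ_0·tanβl)/(Z_0 + jZ_L·tanβl) = 44.1 − j69 Ω
Γ_s = (Z_in − Z_s)/(Z_in + Z_s) = (-5.92 − j69)/(94.1 − j69), |Γ_s| = 0.594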